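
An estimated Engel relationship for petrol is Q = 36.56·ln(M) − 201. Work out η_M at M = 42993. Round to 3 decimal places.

0.193

At M = 42993: Q = 189.051.
dQ/dM = 36.56/M = 0.000850371 at this income.
η = (dQ/dM)·(M/Q) = 0.000850371 × (42993/189.051) = 0.193.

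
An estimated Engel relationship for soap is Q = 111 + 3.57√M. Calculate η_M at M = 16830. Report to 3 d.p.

0.403

At M = 16830: Q = 574.138.
dQ/dM = 3.57/(2√M) = 0.0137593 at this income.
η = (dQ/dM)·(M/Q) = 0.0137593 × (16830/574.138) = 0.403.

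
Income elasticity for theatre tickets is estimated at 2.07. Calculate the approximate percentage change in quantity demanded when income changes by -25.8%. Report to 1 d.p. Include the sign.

-53.4%

%ΔQ ≈ η × %ΔI = 2.07 × (-25.8%) = -53.4%.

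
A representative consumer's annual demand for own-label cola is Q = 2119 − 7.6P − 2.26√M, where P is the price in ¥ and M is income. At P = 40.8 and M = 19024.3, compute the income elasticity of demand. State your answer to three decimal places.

At P = 40.8, M = 19024.3: Q = 1497.201.
Holding P constant, ∂Q/∂M = -2.26/(2√M) = -0.00819264.
η_M = (∂Q/∂M)·(M/Q) = -0.00819264 × (19024.3/1497.201) = -0.104.

-0.104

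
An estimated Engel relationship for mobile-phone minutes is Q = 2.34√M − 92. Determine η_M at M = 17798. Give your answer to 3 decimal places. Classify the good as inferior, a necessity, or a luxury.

0.709 (necessity)

At M = 17798: Q = 220.177.
dQ/dM = 2.34/(2√M) = 0.00877001 at this income.
η = (dQ/dM)·(M/Q) = 0.00877001 × (17798/220.177) = 0.709.
Since 0 < η < 1, the good is a necessity.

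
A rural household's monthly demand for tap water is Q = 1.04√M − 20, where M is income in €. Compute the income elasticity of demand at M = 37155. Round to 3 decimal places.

At M = 37155: Q = 180.467.
dQ/dM = 1.04/(2√M) = 0.00269771 at this income.
η = (dQ/dM)·(M/Q) = 0.00269771 × (37155/180.467) = 0.555.

0.555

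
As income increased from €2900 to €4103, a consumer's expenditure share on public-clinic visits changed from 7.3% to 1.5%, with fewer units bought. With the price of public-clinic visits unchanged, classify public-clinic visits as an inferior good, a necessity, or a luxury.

Quantity demanded falls as income rises, so η < 0.

inferior good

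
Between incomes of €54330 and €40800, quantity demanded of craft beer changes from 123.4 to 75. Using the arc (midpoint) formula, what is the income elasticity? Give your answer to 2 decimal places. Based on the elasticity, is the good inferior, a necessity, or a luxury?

ΔQ = 75 − 123.4 = -48.4; midpoint Q̄ = (123.4 + 75)/2 = 99.2.
ΔI = 40800 − 54330 = -13530; midpoint Ī = (54330 + 40800)/2 = 47565.
η = (ΔQ/Q̄) ÷ (ΔI/Ī) = (-48.4/99.2) ÷ (-13530/47565) = 1.72.
η > 1 ⇒ luxury.

1.72 (luxury)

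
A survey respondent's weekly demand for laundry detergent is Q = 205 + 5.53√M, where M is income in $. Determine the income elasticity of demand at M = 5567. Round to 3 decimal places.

At M = 5567: Q = 617.606.
dQ/dM = 5.53/(2√M) = 0.0370582 at this income.
η = (dQ/dM)·(M/Q) = 0.0370582 × (5567/617.606) = 0.334.

0.334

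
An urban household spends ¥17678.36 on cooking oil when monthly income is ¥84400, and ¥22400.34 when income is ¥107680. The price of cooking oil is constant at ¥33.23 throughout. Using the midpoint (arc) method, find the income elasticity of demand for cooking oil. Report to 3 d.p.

0.972

With a constant price, Q₁ = 17678.36/33.23 = 532.000 and Q₂ = 22400.34/33.23 = 674.100 (equivalently, work directly with expenditure since P cancels).
Midpoint %ΔQ = (22400.34 − 17678.36)/20039.35 = 0.23564; midpoint %ΔI = (107680 − 84400)/96040 = 0.24240.
η = 0.23564 / 0.24240 = 0.972.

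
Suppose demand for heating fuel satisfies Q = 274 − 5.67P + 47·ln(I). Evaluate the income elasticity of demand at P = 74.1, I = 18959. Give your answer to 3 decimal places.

At P = 74.1, I = 18959: Q = 316.805.
Holding P constant, ∂Q/∂I = 47/I = 0.00247903.
η_I = (∂Q/∂I)·(I/Q) = 0.00247903 × (18959/316.805) = 0.148.

0.148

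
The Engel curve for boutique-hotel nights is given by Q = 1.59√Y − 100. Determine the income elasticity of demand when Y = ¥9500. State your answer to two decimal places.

1.41

At Y = 9500: Q = 54.974.
dQ/dY = 1.59/(2√Y) = 0.00815653 at this income.
η = (dQ/dY)·(Y/Q) = 0.00815653 × (9500/54.974) = 1.41.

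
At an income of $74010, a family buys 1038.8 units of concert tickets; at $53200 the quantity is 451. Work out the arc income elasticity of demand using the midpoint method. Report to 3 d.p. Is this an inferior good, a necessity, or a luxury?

ΔQ = 451 − 1038.8 = -587.8; midpoint Q̄ = (1038.8 + 451)/2 = 744.9.
ΔI = 53200 − 74010 = -20810; midpoint Ī = (74010 + 53200)/2 = 63605.
η = (ΔQ/Q̄) ÷ (ΔI/Ī) = (-587.8/744.9) ÷ (-20810/63605) = 2.412.
η > 1 ⇒ luxury.

2.412 (luxury)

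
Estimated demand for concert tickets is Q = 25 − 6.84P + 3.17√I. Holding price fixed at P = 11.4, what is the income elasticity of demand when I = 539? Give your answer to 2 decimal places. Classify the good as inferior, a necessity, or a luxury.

1.78 (luxury)

At P = 11.4, I = 539: Q = 20.620.
Holding P constant, ∂Q/∂I = 3.17/(2√I) = 0.0682708.
η_I = (∂Q/∂I)·(I/Q) = 0.0682708 × (539/20.620) = 1.78.
Since η > 1, this is a luxury.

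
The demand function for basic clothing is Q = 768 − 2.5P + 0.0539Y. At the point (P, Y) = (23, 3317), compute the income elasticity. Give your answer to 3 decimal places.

0.201

At P = 23, Y = 3317: Q = 889.286.
Holding P constant, ∂Q/∂Y = 0.0539.
η_Y = (∂Q/∂Y)·(Y/Q) = 0.0539 × (3317/889.286) = 0.201.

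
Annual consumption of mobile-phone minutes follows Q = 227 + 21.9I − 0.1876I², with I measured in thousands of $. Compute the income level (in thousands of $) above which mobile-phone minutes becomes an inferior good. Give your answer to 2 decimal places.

58.37

dQ/dI = 21.9 − 0.3752I.
The good is inferior where dQ/dI < 0. Setting dQ/dI = 0 gives I = 21.9 / 0.3752 = 58.37.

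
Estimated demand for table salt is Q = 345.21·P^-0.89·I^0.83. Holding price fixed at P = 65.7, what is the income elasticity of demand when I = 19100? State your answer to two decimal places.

For a multiplicative demand Q = A·P^α·I^β, the income elasticity is β everywhere.
Here β = 0.83, so η = 0.83.

0.83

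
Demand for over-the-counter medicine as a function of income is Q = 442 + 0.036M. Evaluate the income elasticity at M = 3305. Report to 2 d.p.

0.21

At M = 3305: Q = 560.980.
dQ/dM = 0.036.
η = (dQ/dM)·(M/Q) = 0.036 × (3305/560.980) = 0.21.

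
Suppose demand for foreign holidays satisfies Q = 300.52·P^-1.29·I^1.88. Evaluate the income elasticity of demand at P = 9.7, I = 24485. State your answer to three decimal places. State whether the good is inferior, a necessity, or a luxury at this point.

For a multiplicative demand Q = A·P^α·I^β, the income elasticity is β everywhere.
Here β = 1.88, so η = 1.880.
Since η > 1, this is a luxury.

1.880 (luxury)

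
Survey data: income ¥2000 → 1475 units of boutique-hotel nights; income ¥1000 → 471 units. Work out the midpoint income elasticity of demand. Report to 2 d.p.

1.55

ΔQ = 471 − 1475 = -1004; midpoint Q̄ = (1475 + 471)/2 = 973.
ΔI = 1000 − 2000 = -1000; midpoint Ī = (2000 + 1000)/2 = 1500.
η = (ΔQ/Q̄) ÷ (ΔI/Ī) = (-1004/973) ÷ (-1000/1500) = 1.55.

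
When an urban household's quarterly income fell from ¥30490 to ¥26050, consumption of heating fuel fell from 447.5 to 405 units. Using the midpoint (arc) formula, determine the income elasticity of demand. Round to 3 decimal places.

ΔQ = 405 − 447.5 = -42.5; midpoint Q̄ = (447.5 + 405)/2 = 426.25.
ΔI = 26050 − 30490 = -4440; midpoint Ī = (30490 + 26050)/2 = 28270.
η = (ΔQ/Q̄) ÷ (ΔI/Ī) = (-42.5/426.25) ÷ (-4440/28270) = 0.635.

0.635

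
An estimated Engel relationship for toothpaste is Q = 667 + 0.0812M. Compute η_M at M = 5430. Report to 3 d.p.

At M = 5430: Q = 1107.916.
dQ/dM = 0.0812.
η = (dQ/dM)·(M/Q) = 0.0812 × (5430/1107.916) = 0.398.

0.398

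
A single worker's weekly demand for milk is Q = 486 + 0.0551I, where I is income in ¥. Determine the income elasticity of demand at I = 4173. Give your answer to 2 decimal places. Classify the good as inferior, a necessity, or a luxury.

At I = 4173: Q = 715.932.
dQ/dI = 0.0551.
η = (dQ/dI)·(I/Q) = 0.0551 × (4173/715.932) = 0.32.
Since 0 < η < 1, the good is a necessity.

0.32 (necessity)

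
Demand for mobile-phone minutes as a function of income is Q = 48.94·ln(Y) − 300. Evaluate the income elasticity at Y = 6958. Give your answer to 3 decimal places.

At Y = 6958: Q = 133.004.
dQ/dY = 48.94/Y = 0.00703363 at this income.
η = (dQ/dY)·(Y/Q) = 0.00703363 × (6958/133.004) = 0.368.

0.368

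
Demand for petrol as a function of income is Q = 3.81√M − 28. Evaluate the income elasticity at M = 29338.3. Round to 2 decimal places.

At M = 29338.3: Q = 624.593.
dQ/dM = 3.81/(2√M) = 0.0111219 at this income.
η = (dQ/dM)·(M/Q) = 0.0111219 × (29338.3/624.593) = 0.52.

0.52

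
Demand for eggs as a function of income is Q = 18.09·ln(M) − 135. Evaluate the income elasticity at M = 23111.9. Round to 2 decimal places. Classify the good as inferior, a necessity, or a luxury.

0.39 (necessity)

At M = 23111.9: Q = 46.770.
dQ/dM = 18.09/M = 0.000782714 at this income.
η = (dQ/dM)·(M/Q) = 0.000782714 × (23111.9/46.770) = 0.39.
Since 0 < η < 1, the good is a necessity.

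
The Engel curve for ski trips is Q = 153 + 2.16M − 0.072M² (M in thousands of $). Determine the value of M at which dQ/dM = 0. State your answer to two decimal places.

15.00

dQ/dM = 2.16 − 0.144M.
The good is inferior where dQ/dM < 0. Setting dQ/dM = 0 gives M = 2.16 / 0.144 = 15.00.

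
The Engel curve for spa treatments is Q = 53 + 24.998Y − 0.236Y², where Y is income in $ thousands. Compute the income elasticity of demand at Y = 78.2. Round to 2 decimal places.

-1.65

At Y = 78.2: Q = 564.6470.
dQ/dY = 24.998 − 0.472Y = -11.91240.
η = (dQ/dY)·(Y/Q) = -11.91240 × (78.2/564.6470) = -1.65.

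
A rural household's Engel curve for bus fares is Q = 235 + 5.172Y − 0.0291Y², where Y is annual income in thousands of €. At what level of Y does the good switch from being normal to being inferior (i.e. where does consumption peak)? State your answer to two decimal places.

dQ/dY = 5.172 − 0.0582Y.
The good is inferior where dQ/dY < 0. Setting dQ/dY = 0 gives Y = 5.172 / 0.0582 = 88.87.

88.87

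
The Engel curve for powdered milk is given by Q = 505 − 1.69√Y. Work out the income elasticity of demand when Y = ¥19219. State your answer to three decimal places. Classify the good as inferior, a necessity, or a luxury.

At Y = 19219: Q = 270.711.
dQ/dY = -1.69/(2√Y) = -0.00609525 at this income.
η = (dQ/dY)·(Y/Q) = -0.00609525 × (19219/270.711) = -0.433.
Since η < 0, the good is an inferior good.

-0.433 (inferior good)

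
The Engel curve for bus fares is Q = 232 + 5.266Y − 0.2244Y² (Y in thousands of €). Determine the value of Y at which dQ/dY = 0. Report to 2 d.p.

11.73

dQ/dY = 5.266 − 0.4488Y.
The good is inferior where dQ/dY < 0. Setting dQ/dY = 0 gives Y = 5.266 / 0.4488 = 11.73.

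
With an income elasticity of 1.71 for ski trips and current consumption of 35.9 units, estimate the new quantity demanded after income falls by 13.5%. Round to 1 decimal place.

27.6

%ΔQ ≈ η × %ΔI = 1.71 × (-13.5%) = -23.085%.
New Q ≈ 35.9 × (1 − 0.23085) = 27.6.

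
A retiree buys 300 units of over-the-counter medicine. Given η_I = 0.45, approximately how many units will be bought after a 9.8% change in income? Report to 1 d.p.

313.2

%ΔQ ≈ η × %ΔI = 0.45 × 9.8% = 4.41%.
New Q ≈ 300 × (1 + 0.0441) = 313.2.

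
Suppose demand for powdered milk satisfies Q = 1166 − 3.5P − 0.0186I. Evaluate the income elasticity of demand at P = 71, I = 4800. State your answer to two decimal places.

At P = 71, I = 4800: Q = 828.220.
Holding P constant, ∂Q/∂I = −0.0186.
η_I = (∂Q/∂I)·(I/Q) = -0.0186 × (4800/828.220) = -0.11.

-0.11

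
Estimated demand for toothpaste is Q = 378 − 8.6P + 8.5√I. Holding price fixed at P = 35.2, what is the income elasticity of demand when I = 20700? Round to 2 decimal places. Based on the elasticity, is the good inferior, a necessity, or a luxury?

At P = 35.2, I = 20700: Q = 1298.217.
Holding P constant, ∂Q/∂I = 8.5/(2√I) = 0.0295395.
η_I = (∂Q/∂I)·(I/Q) = 0.0295395 × (20700/1298.217) = 0.47.
Since 0 < η < 1, this is a necessity.

0.47 (necessity)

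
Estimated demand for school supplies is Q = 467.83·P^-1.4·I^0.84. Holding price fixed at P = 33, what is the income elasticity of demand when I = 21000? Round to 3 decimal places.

For a multiplicative demand Q = A·P^α·I^β, the income elasticity is β everywhere.
Here β = 0.84, so η = 0.840.

0.840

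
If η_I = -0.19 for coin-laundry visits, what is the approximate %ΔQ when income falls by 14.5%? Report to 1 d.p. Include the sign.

2.8%

%ΔQ ≈ η × %ΔI = -0.19 × (-14.5%) = 2.8%.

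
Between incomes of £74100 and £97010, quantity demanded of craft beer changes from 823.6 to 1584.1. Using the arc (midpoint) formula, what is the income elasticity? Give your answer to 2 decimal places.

ΔQ = 1584.1 − 823.6 = 760.5; midpoint Q̄ = (823.6 + 1584.1)/2 = 1203.85.
ΔI = 97010 − 74100 = 22910; midpoint Ī = (74100 + 97010)/2 = 85555.
η = (ΔQ/Q̄) ÷ (ΔI/Ī) = (760.5/1203.85) ÷ (22910/85555) = 2.36.

2.36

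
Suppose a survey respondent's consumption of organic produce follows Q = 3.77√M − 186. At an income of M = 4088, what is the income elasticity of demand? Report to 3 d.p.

At M = 4088: Q = 55.044.
dQ/dM = 3.77/(2√M) = 0.0294819 at this income.
η = (dQ/dM)·(M/Q) = 0.0294819 × (4088/55.044) = 2.190.

2.190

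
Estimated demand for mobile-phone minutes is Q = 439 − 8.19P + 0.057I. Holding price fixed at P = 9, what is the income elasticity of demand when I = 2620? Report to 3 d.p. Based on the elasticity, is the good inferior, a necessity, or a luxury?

At P = 9, I = 2620: Q = 514.630.
Holding P constant, ∂Q/∂I = 0.057.
η_I = (∂Q/∂I)·(I/Q) = 0.057 × (2620/514.630) = 0.290.
Since 0 < η < 1, this is a necessity.

0.290 (necessity)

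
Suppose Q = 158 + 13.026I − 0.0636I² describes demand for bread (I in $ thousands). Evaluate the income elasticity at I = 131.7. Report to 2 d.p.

-0.64

At I = 131.7: Q = 770.3892.
dQ/dI = 13.026 − 0.1272I = -3.72624.
η = (dQ/dI)·(I/Q) = -3.72624 × (131.7/770.3892) = -0.64.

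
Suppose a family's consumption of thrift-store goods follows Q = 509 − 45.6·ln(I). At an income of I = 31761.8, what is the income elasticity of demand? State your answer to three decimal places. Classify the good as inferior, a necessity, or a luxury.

At I = 31761.8: Q = 36.310.
dQ/dI = -45.6/I = -0.00143569 at this income.
η = (dQ/dI)·(I/Q) = -0.00143569 × (31761.8/36.310) = -1.256.
Since η < 0, the good is an inferior good.

-1.256 (inferior good)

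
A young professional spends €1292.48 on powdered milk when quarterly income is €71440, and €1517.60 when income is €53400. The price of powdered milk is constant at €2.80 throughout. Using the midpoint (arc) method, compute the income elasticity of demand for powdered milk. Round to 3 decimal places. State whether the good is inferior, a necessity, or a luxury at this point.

-0.554 (inferior good)

With a constant price, Q₁ = 1292.48/2.80 = 461.600 and Q₂ = 1517.60/2.80 = 542.000 (equivalently, work directly with expenditure since P cancels).
Midpoint %ΔQ = (1517.60 − 1292.48)/1405.04 = 0.16022; midpoint %ΔI = (53400 − 71440)/62420 = -0.28901.
η = 0.16022 / -0.28901 = -0.554.
η < 0 ⇒ inferior good.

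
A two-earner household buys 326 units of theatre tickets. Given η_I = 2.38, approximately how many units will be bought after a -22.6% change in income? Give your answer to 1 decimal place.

%ΔQ ≈ η × %ΔI = 2.38 × (-22.6%) = -53.788%.
New Q ≈ 326 × (1 − 0.53788) = 150.7.

150.7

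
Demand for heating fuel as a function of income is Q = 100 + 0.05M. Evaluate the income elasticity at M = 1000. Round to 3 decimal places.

0.333

At M = 1000: Q = 150.000.
dQ/dM = 0.05.
η = (dQ/dM)·(M/Q) = 0.05 × (1000/150.000) = 0.333.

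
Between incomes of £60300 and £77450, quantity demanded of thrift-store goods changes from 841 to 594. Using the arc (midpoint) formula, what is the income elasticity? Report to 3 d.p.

ΔQ = 594 − 841 = -247; midpoint Q̄ = (841 + 594)/2 = 717.5.
ΔI = 77450 − 60300 = 17150; midpoint Ī = (60300 + 77450)/2 = 68875.
η = (ΔQ/Q̄) ÷ (ΔI/Ī) = (-247/717.5) ÷ (17150/68875) = -1.383.

-1.383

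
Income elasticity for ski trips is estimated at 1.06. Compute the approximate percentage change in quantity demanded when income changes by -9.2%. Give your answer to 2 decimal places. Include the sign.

-9.75%

%ΔQ ≈ η × %ΔI = 1.06 × (-9.2%) = -9.75%.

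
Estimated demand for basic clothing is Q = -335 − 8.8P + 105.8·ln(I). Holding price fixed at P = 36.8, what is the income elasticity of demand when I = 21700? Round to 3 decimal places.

At P = 36.8, I = 21700: Q = 397.580.
Holding P constant, ∂Q/∂I = 105.8/I = 0.00487558.
η_I = (∂Q/∂I)·(I/Q) = 0.00487558 × (21700/397.580) = 0.266.

0.266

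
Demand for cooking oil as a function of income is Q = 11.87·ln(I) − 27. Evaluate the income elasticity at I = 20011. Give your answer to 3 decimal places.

At I = 20011: Q = 90.561.
dQ/dI = 11.87/I = 0.000593174 at this income.
η = (dQ/dI)·(I/Q) = 0.000593174 × (20011/90.561) = 0.131.

0.131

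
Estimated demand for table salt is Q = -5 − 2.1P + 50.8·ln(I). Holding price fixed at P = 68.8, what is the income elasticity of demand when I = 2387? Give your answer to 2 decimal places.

0.21

At P = 68.8, I = 2387: Q = 245.632.
Holding P constant, ∂Q/∂I = 50.8/I = 0.0212819.
η_I = (∂Q/∂I)·(I/Q) = 0.0212819 × (2387/245.632) = 0.21.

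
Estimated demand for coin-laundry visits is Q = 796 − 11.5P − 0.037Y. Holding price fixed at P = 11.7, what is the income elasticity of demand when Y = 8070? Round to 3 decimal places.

At P = 11.7, Y = 8070: Q = 362.860.
Holding P constant, ∂Q/∂Y = −0.037.
η_Y = (∂Q/∂Y)·(Y/Q) = -0.037 × (8070/362.860) = -0.823.

-0.823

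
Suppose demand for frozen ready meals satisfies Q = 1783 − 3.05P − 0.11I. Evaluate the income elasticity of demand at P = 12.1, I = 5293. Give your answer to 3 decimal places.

At P = 12.1, I = 5293: Q = 1163.865.
Holding P constant, ∂Q/∂I = −0.11.
η_I = (∂Q/∂I)·(I/Q) = -0.11 × (5293/1163.865) = -0.500.

-0.500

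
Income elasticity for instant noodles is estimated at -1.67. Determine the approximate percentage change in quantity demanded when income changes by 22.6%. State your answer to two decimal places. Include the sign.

%ΔQ ≈ η × %ΔI = -1.67 × 22.6% = -37.74%.

-37.74%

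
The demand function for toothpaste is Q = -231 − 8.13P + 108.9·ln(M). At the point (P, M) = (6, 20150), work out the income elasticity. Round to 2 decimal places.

0.14

At P = 6, M = 20150: Q = 799.523.
Holding P constant, ∂Q/∂M = 108.9/M = 0.00540447.
η_M = (∂Q/∂M)·(M/Q) = 0.00540447 × (20150/799.523) = 0.14.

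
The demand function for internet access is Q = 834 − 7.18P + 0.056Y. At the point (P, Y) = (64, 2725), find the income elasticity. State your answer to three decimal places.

0.290

At P = 64, Y = 2725: Q = 527.080.
Holding P constant, ∂Q/∂Y = 0.056.
η_Y = (∂Q/∂Y)·(Y/Q) = 0.056 × (2725/527.080) = 0.290.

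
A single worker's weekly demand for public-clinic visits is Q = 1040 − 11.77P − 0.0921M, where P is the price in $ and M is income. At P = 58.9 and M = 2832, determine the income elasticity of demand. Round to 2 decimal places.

At P = 58.9, M = 2832: Q = 85.920.
Holding P constant, ∂Q/∂M = −0.0921.
η_M = (∂Q/∂M)·(M/Q) = -0.0921 × (2832/85.920) = -3.04.

-3.04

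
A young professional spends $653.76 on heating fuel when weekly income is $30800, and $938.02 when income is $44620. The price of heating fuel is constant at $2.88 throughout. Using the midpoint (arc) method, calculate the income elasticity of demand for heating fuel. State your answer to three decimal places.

0.975

With a constant price, Q₁ = 653.76/2.88 = 227.000 and Q₂ = 938.02/2.88 = 325.701 (equivalently, work directly with expenditure since P cancels).
Midpoint %ΔQ = (938.02 − 653.76)/795.89 = 0.35716; midpoint %ΔI = (44620 − 30800)/37710 = 0.36648.
η = 0.35716 / 0.36648 = 0.975.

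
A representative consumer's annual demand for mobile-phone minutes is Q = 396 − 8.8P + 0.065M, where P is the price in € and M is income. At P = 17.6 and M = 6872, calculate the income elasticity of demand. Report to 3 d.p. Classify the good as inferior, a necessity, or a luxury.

At P = 17.6, M = 6872: Q = 687.800.
Holding P constant, ∂Q/∂M = 0.065.
η_M = (∂Q/∂M)·(M/Q) = 0.065 × (6872/687.800) = 0.649.
Since 0 < η < 1, this is a necessity.

0.649 (necessity)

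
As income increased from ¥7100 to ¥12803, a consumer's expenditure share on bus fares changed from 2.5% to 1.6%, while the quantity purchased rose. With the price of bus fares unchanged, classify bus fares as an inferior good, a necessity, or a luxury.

necessity

Quantity rises but the budget share falls as income rises, so 0 < η < 1.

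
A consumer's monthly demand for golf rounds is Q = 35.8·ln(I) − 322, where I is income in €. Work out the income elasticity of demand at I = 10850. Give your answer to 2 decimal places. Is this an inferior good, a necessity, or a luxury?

At I = 10850: Q = 10.651.
dQ/dI = 35.8/I = 0.00329954 at this income.
η = (dQ/dI)·(I/Q) = 0.00329954 × (10850/10.651) = 3.36.
Since η > 1, the good is a luxury.

3.36 (luxury)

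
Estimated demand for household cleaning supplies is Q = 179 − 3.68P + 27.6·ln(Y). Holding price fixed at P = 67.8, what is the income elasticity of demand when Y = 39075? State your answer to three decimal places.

0.125

At P = 67.8, Y = 39075: Q = 221.317.
Holding P constant, ∂Q/∂Y = 27.6/Y = 0.000706334.
η_Y = (∂Q/∂Y)·(Y/Q) = 0.000706334 × (39075/221.317) = 0.125.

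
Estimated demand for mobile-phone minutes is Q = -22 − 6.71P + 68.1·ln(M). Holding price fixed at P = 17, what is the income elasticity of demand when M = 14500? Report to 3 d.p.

At P = 17, M = 14500: Q = 516.458.
Holding P constant, ∂Q/∂M = 68.1/M = 0.00469655.
η_M = (∂Q/∂M)·(M/Q) = 0.00469655 × (14500/516.458) = 0.132.

0.132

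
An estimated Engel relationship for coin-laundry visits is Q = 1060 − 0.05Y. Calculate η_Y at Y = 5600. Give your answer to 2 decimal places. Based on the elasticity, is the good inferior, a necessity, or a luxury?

At Y = 5600: Q = 780.000.
dQ/dY = −0.05.
η = (dQ/dY)·(Y/Q) = -0.05 × (5600/780.000) = -0.36.
Since η < 0, the good is an inferior good.

-0.36 (inferior good)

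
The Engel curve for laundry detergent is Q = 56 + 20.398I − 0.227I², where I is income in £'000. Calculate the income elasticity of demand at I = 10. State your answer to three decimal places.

0.668

At I = 10: Q = 237.2800.
dQ/dI = 20.398 − 0.454I = 15.85800.
η = (dQ/dI)·(I/Q) = 15.85800 × (10/237.2800) = 0.668.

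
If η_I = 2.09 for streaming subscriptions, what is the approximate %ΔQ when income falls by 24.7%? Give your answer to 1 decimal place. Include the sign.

-51.6%

%ΔQ ≈ η × %ΔI = 2.09 × (-24.7%) = -51.6%.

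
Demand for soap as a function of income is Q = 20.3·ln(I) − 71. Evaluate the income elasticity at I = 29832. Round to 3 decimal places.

At I = 29832: Q = 138.158.
dQ/dI = 20.3/I = 0.000680477 at this income.
η = (dQ/dI)·(I/Q) = 0.000680477 × (29832/138.158) = 0.147.

0.147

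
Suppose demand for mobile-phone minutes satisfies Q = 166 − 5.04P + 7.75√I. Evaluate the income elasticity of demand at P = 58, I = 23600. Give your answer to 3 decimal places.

At P = 58, I = 23600: Q = 1064.258.
Holding P constant, ∂Q/∂I = 7.75/(2√I) = 0.0252241.
η_I = (∂Q/∂I)·(I/Q) = 0.0252241 × (23600/1064.258) = 0.559.

0.559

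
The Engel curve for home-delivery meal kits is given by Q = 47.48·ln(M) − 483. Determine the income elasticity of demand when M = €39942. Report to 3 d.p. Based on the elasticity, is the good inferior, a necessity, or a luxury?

2.367 (luxury)

At M = 39942: Q = 20.059.
dQ/dM = 47.48/M = 0.00118872 at this income.
η = (dQ/dM)·(M/Q) = 0.00118872 × (39942/20.059) = 2.367.
Since η > 1, the good is a luxury.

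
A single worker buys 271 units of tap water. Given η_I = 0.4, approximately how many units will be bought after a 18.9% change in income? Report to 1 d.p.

%ΔQ ≈ η × %ΔI = 0.4 × 18.9% = 7.56%.
New Q ≈ 271 × (1 + 0.0756) = 291.5.

291.5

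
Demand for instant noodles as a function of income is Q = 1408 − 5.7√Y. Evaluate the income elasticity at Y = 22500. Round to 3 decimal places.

-0.773

At Y = 22500: Q = 553.000.
dQ/dY = -5.7/(2√Y) = -0.019 at this income.
η = (dQ/dY)·(Y/Q) = -0.019 × (22500/553.000) = -0.773.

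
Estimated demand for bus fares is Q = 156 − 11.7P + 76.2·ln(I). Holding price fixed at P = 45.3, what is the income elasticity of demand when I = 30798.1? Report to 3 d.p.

0.184

At P = 45.3, I = 30798.1: Q = 413.533.
Holding P constant, ∂Q/∂I = 76.2/I = 0.00247418.
η_I = (∂Q/∂I)·(I/Q) = 0.00247418 × (30798.1/413.533) = 0.184.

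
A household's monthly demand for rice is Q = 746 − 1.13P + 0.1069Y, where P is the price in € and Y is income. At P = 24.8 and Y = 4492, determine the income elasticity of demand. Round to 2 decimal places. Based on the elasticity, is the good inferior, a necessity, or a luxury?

At P = 24.8, Y = 4492: Q = 1198.171.
Holding P constant, ∂Q/∂Y = 0.1069.
η_Y = (∂Q/∂Y)·(Y/Q) = 0.1069 × (4492/1198.171) = 0.40.
Since 0 < η < 1, this is a necessity.

0.40 (necessity)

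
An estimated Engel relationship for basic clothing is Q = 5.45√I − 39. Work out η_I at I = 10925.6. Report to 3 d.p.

At I = 10925.6: Q = 530.664.
dQ/dI = 5.45/(2√I) = 0.0260702 at this income.
η = (dQ/dI)·(I/Q) = 0.0260702 × (10925.6/530.664) = 0.537.

0.537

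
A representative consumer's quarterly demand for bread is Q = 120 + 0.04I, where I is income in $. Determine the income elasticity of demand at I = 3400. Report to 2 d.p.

0.53

At I = 3400: Q = 256.000.
dQ/dI = 0.04.
η = (dQ/dI)·(I/Q) = 0.04 × (3400/256.000) = 0.53.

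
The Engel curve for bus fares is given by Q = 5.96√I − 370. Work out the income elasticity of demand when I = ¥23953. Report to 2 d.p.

At I = 23953: Q = 552.415.
dQ/dI = 5.96/(2√I) = 0.0192547 at this income.
η = (dQ/dI)·(I/Q) = 0.0192547 × (23953/552.415) = 0.83.

0.83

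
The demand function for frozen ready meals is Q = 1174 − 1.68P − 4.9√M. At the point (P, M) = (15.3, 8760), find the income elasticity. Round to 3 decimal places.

At P = 15.3, M = 8760: Q = 689.681.
Holding P constant, ∂Q/∂M = -4.9/(2√M) = -0.0261766.
η_M = (∂Q/∂M)·(M/Q) = -0.0261766 × (8760/689.681) = -0.332.

-0.332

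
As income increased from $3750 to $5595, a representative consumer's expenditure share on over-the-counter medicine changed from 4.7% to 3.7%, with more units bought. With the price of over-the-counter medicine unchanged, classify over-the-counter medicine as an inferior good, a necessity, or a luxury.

necessity

Quantity rises but the budget share falls as income rises, so 0 < η < 1.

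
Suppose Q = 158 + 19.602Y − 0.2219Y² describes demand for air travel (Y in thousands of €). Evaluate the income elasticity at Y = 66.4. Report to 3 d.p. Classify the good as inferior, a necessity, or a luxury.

-1.361 (inferior good)

At Y = 66.4: Q = 481.2246.
dQ/dY = 19.602 − 0.4438Y = -9.86632.
η = (dQ/dY)·(Y/Q) = -9.86632 × (66.4/481.2246) = -1.361.
η < 0 ⇒ inferior good.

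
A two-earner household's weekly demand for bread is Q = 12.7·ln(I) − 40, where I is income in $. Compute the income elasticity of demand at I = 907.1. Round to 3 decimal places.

0.273

At I = 907.1: Q = 46.490.
dQ/dI = 12.7/I = 0.0140007 at this income.
η = (dQ/dI)·(I/Q) = 0.0140007 × (907.1/46.490) = 0.273.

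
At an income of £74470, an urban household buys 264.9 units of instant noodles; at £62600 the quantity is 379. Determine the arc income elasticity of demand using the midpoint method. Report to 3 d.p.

ΔQ = 379 − 264.9 = 114.1; midpoint Q̄ = (264.9 + 379)/2 = 321.95.
ΔI = 62600 − 74470 = -11870; midpoint Ī = (74470 + 62600)/2 = 68535.
η = (ΔQ/Q̄) ÷ (ΔI/Ī) = (114.1/321.95) ÷ (-11870/68535) = -2.046.

-2.046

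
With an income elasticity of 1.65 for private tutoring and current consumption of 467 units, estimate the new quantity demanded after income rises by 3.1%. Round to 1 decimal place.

490.9

%ΔQ ≈ η × %ΔI = 1.65 × 3.1% = 5.115%.
New Q ≈ 467 × (1 + 0.05115) = 490.9.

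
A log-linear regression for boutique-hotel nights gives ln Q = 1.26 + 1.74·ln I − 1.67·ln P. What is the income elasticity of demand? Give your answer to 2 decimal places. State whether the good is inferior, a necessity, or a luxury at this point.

1.74 (luxury)

In a log-linear demand, the coefficient on ln I is the income elasticity.
So η = 1.74.
η > 1 ⇒ luxury.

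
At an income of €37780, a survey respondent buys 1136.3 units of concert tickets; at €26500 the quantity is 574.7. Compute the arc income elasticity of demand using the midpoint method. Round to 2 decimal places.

ΔQ = 574.7 − 1136.3 = -561.6; midpoint Q̄ = (1136.3 + 574.7)/2 = 855.5.
ΔI = 26500 − 37780 = -11280; midpoint Ī = (37780 + 26500)/2 = 32140.
η = (ΔQ/Q̄) ÷ (ΔI/Ī) = (-561.6/855.5) ÷ (-11280/32140) = 1.87.

1.87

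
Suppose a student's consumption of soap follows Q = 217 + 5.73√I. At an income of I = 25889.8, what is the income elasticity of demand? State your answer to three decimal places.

0.405

At I = 25889.8: Q = 1138.975.
dQ/dI = 5.73/(2√I) = 0.0178058 at this income.
η = (dQ/dI)·(I/Q) = 0.0178058 × (25889.8/1138.975) = 0.405.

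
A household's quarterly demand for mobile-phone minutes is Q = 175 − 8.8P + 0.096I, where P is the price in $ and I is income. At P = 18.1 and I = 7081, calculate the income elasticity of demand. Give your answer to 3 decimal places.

At P = 18.1, I = 7081: Q = 695.496.
Holding P constant, ∂Q/∂I = 0.096.
η_I = (∂Q/∂I)·(I/Q) = 0.096 × (7081/695.496) = 0.977.

0.977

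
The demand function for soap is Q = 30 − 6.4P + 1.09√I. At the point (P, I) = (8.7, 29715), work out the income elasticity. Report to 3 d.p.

At P = 8.7, I = 29715: Q = 162.215.
Holding P constant, ∂Q/∂I = 1.09/(2√I) = 0.00316161.
η_I = (∂Q/∂I)·(I/Q) = 0.00316161 × (29715/162.215) = 0.579.

0.579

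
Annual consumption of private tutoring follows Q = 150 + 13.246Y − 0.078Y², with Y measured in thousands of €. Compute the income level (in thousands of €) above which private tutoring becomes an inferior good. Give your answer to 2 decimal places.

84.91

dQ/dY = 13.246 − 0.156Y.
The good is inferior where dQ/dY < 0. Setting dQ/dY = 0 gives Y = 13.246 / 0.156 = 84.91.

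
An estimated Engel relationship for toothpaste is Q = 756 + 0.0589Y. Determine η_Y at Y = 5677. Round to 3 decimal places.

At Y = 5677: Q = 1090.375.
dQ/dY = 0.0589.
η = (dQ/dY)·(Y/Q) = 0.0589 × (5677/1090.375) = 0.307.

0.307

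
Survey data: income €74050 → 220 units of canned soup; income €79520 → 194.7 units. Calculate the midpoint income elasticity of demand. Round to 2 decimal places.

ΔQ = 194.7 − 220 = -25.3; midpoint Q̄ = (220 + 194.7)/2 = 207.35.
ΔI = 79520 − 74050 = 5470; midpoint Ī = (74050 + 79520)/2 = 76785.
η = (ΔQ/Q̄) ÷ (ΔI/Ī) = (-25.3/207.35) ÷ (5470/76785) = -1.71.

-1.71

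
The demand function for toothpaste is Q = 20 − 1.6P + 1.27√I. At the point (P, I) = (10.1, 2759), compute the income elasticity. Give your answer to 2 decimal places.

At P = 10.1, I = 2759: Q = 70.548.
Holding P constant, ∂Q/∂I = 1.27/(2√I) = 0.0120892.
η_I = (∂Q/∂I)·(I/Q) = 0.0120892 × (2759/70.548) = 0.47.

0.47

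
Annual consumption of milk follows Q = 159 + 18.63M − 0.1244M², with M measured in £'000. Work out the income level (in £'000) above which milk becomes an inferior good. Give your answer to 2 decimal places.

dQ/dM = 18.63 − 0.2488M.
The good is inferior where dQ/dM < 0. Setting dQ/dM = 0 gives M = 18.63 / 0.2488 = 74.88.

74.88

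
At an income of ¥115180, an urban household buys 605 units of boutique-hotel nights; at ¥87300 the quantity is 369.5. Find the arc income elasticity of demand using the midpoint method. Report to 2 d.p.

1.76

ΔQ = 369.5 − 605 = -235.5; midpoint Q̄ = (605 + 369.5)/2 = 487.25.
ΔI = 87300 − 115180 = -27880; midpoint Ī = (115180 + 87300)/2 = 101240.
η = (ΔQ/Q̄) ÷ (ΔI/Ī) = (-235.5/487.25) ÷ (-27880/101240) = 1.76.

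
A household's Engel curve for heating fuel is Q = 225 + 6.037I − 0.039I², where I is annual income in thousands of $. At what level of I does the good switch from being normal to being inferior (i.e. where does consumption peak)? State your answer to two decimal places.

77.40

dQ/dI = 6.037 − 0.078I.
The good is inferior where dQ/dI < 0. Setting dQ/dI = 0 gives I = 6.037 / 0.078 = 77.40.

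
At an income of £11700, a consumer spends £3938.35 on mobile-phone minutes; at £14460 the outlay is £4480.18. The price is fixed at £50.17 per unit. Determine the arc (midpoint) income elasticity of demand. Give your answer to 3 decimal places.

With a constant price, Q₁ = 3938.35/50.17 = 78.500 and Q₂ = 4480.18/50.17 = 89.300 (equivalently, work directly with expenditure since P cancels).
Midpoint %ΔQ = (4480.18 − 3938.35)/4209.27 = 0.12872; midpoint %ΔI = (14460 − 11700)/13080 = 0.21101.
η = 0.12872 / 0.21101 = 0.610.

0.610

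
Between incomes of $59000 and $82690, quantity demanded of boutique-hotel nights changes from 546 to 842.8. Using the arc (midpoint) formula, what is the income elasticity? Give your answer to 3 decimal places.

1.278

ΔQ = 842.8 − 546 = 296.8; midpoint Q̄ = (546 + 842.8)/2 = 694.4.
ΔI = 82690 − 59000 = 23690; midpoint Ī = (59000 + 82690)/2 = 70845.
η = (ΔQ/Q̄) ÷ (ΔI/Ī) = (296.8/694.4) ÷ (23690/70845) = 1.278.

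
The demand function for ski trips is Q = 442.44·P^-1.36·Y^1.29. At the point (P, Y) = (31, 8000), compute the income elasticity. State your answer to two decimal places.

1.29

For a multiplicative demand Q = A·P^α·Y^β, the income elasticity is β everywhere.
Here β = 1.29, so η = 1.29.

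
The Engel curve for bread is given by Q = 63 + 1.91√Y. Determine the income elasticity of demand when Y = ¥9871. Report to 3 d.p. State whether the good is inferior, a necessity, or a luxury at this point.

0.375 (necessity)

At Y = 9871: Q = 252.764.
dQ/dY = 1.91/(2√Y) = 0.0096122 at this income.
η = (dQ/dY)·(Y/Q) = 0.0096122 × (9871/252.764) = 0.375.
Since 0 < η < 1, the good is a necessity.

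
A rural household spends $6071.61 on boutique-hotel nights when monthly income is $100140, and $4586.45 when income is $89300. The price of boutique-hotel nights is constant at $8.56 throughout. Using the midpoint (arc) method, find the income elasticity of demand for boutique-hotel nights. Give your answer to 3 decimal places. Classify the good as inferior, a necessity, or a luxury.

2.435 (luxury)

With a constant price, Q₁ = 6071.61/8.56 = 709.300 and Q₂ = 4586.45/8.56 = 535.800 (equivalently, work directly with expenditure since P cancels).
Midpoint %ΔQ = (4586.45 − 6071.61)/5329.03 = -0.27869; midpoint %ΔI = (89300 − 100140)/94720 = -0.11444.
η = -0.27869 / -0.11444 = 2.435.
η > 1 ⇒ luxury.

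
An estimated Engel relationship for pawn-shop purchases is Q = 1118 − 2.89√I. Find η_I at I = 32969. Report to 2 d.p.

At I = 32969: Q = 593.252.
dQ/dI = -2.89/(2√I) = -0.0079582 at this income.
η = (dQ/dI)·(I/Q) = -0.0079582 × (32969/593.252) = -0.44.

-0.44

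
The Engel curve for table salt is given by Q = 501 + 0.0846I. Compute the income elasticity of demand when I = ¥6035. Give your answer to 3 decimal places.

At I = 6035: Q = 1011.561.
dQ/dI = 0.0846.
η = (dQ/dI)·(I/Q) = 0.0846 × (6035/1011.561) = 0.505.

0.505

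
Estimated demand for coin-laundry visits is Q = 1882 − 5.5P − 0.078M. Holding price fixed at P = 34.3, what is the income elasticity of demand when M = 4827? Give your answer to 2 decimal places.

-0.29

At P = 34.3, M = 4827: Q = 1316.844.
Holding P constant, ∂Q/∂M = −0.078.
η_M = (∂Q/∂M)·(M/Q) = -0.078 × (4827/1316.844) = -0.29.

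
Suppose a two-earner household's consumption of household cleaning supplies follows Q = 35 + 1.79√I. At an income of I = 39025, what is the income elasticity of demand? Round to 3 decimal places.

At I = 39025: Q = 388.610.
dQ/dI = 1.79/(2√I) = 0.00453056 at this income.
η = (dQ/dI)·(I/Q) = 0.00453056 × (39025/388.610) = 0.455.

0.455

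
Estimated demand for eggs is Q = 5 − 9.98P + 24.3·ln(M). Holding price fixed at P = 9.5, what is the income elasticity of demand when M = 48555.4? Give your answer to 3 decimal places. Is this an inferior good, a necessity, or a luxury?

At P = 9.5, M = 48555.4: Q = 172.398.
Holding P constant, ∂Q/∂M = 24.3/M = 0.000500459.
η_M = (∂Q/∂M)·(M/Q) = 0.000500459 × (48555.4/172.398) = 0.141.
Since 0 < η < 1, this is a necessity.

0.141 (necessity)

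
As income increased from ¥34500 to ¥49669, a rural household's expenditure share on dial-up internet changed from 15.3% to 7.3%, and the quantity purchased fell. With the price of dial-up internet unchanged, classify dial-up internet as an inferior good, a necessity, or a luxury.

Quantity demanded falls as income rises, so η < 0.

inferior good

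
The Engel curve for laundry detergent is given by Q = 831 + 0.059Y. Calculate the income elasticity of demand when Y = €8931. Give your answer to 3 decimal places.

At Y = 8931: Q = 1357.929.
dQ/dY = 0.059.
η = (dQ/dY)·(Y/Q) = 0.059 × (8931/1357.929) = 0.388.

0.388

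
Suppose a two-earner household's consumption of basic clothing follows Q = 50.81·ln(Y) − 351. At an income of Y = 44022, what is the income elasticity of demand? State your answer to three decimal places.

0.264

At Y = 44022: Q = 192.283.
dQ/dY = 50.81/Y = 0.0011542 at this income.
η = (dQ/dY)·(Y/Q) = 0.0011542 × (44022/192.283) = 0.264.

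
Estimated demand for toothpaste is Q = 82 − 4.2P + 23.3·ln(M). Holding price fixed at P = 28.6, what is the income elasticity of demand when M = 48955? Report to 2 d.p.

0.11

At P = 28.6, M = 48955: Q = 213.489.
Holding P constant, ∂Q/∂M = 23.3/M = 0.000475947.
η_M = (∂Q/∂M)·(M/Q) = 0.000475947 × (48955/213.489) = 0.11.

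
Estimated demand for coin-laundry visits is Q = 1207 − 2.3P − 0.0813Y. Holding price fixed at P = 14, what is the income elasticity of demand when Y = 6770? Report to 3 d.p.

At P = 14, Y = 6770: Q = 624.399.
Holding P constant, ∂Q/∂Y = −0.0813.
η_Y = (∂Q/∂Y)·(Y/Q) = -0.0813 × (6770/624.399) = -0.881.

-0.881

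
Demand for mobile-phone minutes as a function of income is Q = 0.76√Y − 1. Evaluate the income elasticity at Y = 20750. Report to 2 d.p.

At Y = 20750: Q = 108.477.
dQ/dY = 0.76/(2√Y) = 0.002638 at this income.
η = (dQ/dY)·(Y/Q) = 0.002638 × (20750/108.477) = 0.50.

0.50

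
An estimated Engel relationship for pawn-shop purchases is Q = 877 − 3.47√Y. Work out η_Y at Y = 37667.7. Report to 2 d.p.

-1.65

At Y = 37667.7: Q = 203.537.
dQ/dY = -3.47/(2√Y) = -0.00893953 at this income.
η = (dQ/dY)·(Y/Q) = -0.00893953 × (37667.7/203.537) = -1.65.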